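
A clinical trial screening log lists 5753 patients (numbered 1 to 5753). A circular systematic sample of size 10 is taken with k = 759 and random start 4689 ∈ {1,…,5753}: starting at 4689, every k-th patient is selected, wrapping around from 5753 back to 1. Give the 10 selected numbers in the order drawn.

Selection 1: 4689
Selection 2: 4689 + 759 = 5448
Selection 3: 5448 + 759 = 6207 → 6207 − 5753 = 454
Selection 4: 454 + 759 = 1213
Selection 5: 1213 + 759 = 1972
Selection 6: 1972 + 759 = 2731
Selection 7: 2731 + 759 = 3490
Selection 8: 3490 + 759 = 4249
Selection 9: 4249 + 759 = 5008
Selection 10: 5008 + 759 = 5767 → 5767 − 5753 = 14

4689, 5448, 454, 1213, 1972, 2731, 3490, 4249, 5008, 14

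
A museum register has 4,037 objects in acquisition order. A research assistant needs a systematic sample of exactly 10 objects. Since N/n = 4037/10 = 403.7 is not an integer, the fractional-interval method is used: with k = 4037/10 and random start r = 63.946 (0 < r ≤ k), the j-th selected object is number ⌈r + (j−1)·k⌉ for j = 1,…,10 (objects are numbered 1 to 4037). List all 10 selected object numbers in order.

j=1: r + 0k = 63.946 → ⌈·⌉ = 64
j=2: r + 1k = 467.646 → ⌈·⌉ = 468
j=3: r + 2k = 871.346 → ⌈·⌉ = 872
j=4: r + 3k = 1275.046 → ⌈·⌉ = 1276
j=5: r + 4k = 1678.746 → ⌈·⌉ = 1679
j=6: r + 5k = 2082.446 → ⌈·⌉ = 2083
j=7: r + 6k = 2486.146 → ⌈·⌉ = 2487
j=8: r + 7k = 2889.846 → ⌈·⌉ = 2890
j=9: r + 8k = 3293.546 → ⌈·⌉ = 3294
j=10: r + 9k = 3697.246 → ⌈·⌉ = 3698

64, 468, 872, 1276, 1679, 2083, 2487, 2890, 3294, 3698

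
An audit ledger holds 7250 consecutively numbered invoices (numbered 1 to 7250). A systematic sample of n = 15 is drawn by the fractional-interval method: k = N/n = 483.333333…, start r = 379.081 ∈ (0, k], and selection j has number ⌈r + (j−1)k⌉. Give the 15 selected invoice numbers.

380, 863, 1346, 1830, 2313, 2796, 3280, 3763, 4246, 4730, 5213, 5696, 6180, 6663, 7146

j=1: r + 0k = 379.081 → ⌈·⌉ = 380
j=2: r + 1k = 862.414333… → ⌈·⌉ = 863
j=3: r + 2k = 1345.747666… → ⌈·⌉ = 1346
j=4: r + 3k = 1829.081 → ⌈·⌉ = 1830
j=5: r + 4k = 2312.414333… → ⌈·⌉ = 2313
j=6: r + 5k = 2795.747666… → ⌈·⌉ = 2796
j=7: r + 6k = 3279.081 → ⌈·⌉ = 3280
j=8: r + 7k = 3762.414333… → ⌈·⌉ = 3763
j=9: r + 8k = 4245.747666… → ⌈·⌉ = 4246
j=10: r + 9k = 4729.081 → ⌈·⌉ = 4730
j=11: r + 10k = 5212.414333… → ⌈·⌉ = 5213
j=12: r + 11k = 5695.747666… → ⌈·⌉ = 5696
j=13: r + 12k = 6179.081 → ⌈·⌉ = 6180
j=14: r + 13k = 6662.414333… → ⌈·⌉ = 6663
j=15: r + 14k = 7145.747666… → ⌈·⌉ = 7146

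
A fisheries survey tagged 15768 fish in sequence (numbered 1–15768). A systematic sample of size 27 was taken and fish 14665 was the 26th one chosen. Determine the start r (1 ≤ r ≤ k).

k = 15768/27 = 584
r = 14665 − (26−1)×584 = 14665 − 14600 = 65

65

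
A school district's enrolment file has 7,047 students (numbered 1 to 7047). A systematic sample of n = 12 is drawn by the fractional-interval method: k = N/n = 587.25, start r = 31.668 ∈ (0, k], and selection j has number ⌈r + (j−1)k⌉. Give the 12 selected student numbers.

j=1: r + 0k = 31.668 → ⌈·⌉ = 32
j=2: r + 1k = 618.918 → ⌈·⌉ = 619
j=3: r + 2k = 1206.168 → ⌈·⌉ = 1207
j=4: r + 3k = 1793.418 → ⌈·⌉ = 1794
j=5: r + 4k = 2380.668 → ⌈·⌉ = 2381
j=6: r + 5k = 2967.918 → ⌈·⌉ = 2968
j=7: r + 6k = 3555.168 → ⌈·⌉ = 3556
j=8: r + 7k = 4142.418 → ⌈·⌉ = 4143
j=9: r + 8k = 4729.668 → ⌈·⌉ = 4730
j=10: r + 9k = 5316.918 → ⌈·⌉ = 5317
j=11: r + 10k = 5904.168 → ⌈·⌉ = 5905
j=12: r + 11k = 6491.418 → ⌈·⌉ = 6492

32, 619, 1207, 1794, 2381, 2968, 3556, 4143, 4730, 5317, 5905, 6492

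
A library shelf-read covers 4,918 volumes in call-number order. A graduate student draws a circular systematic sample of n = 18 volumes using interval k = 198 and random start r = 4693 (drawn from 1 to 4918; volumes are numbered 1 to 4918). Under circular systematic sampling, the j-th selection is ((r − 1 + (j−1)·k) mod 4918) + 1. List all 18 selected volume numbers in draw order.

Selection 1: 4693
Selection 2: 4693 + 198 = 4891
Selection 3: 4891 + 198 = 5089 → 5089 − 4918 = 171
Selection 4: 171 + 198 = 369
Selection 5: 369 + 198 = 567
Selection 6: 567 + 198 = 765
Selection 7: 765 + 198 = 963
Selection 8: 963 + 198 = 1161
Selection 9: 1161 + 198 = 1359
Selection 10: 1359 + 198 = 1557
Selection 11: 1557 + 198 = 1755
Selection 12: 1755 + 198 = 1953
Selection 13: 1953 + 198 = 2151
Selection 14: 2151 + 198 = 2349
Selection 15: 2349 + 198 = 2547
Selection 16: 2547 + 198 = 2745
Selection 17: 2745 + 198 = 2943
Selection 18: 2943 + 198 = 3141

4693, 4891, 171, 369, 567, 765, 963, 1161, 1359, 1557, 1755, 1953, 2151, 2349, 2547, 2745, 2943, 3141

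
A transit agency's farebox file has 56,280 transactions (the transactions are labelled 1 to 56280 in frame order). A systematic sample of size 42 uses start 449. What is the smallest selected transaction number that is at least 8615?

k = 56280/42 = 1340
Steps past start: ⌈(8615 − 449)/1340⌉ = ⌈8166/1340⌉ = 7
Selected transaction: 449 + 7×1340 = 9829

9829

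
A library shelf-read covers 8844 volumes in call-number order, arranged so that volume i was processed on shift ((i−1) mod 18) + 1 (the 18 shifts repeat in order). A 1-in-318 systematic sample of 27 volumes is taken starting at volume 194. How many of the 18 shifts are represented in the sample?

3

Consecutive selections differ by k = 318, so their shift numbers differ by 318 mod 18 = 12.
gcd(318, 18) = 6, so the sample visits 18/6 = 3 distinct residues mod 18.
Start 194 is shift 14; the shifts hit are 2, 8, 14.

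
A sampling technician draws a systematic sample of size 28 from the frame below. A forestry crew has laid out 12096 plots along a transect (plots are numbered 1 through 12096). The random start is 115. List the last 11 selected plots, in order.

k = N/n = 12096/28 = 432
18th selection = 115 + 17×432 = 7459
19th: 7459 + 432 = 7891
20th: 7891 + 432 = 8323
21st: 8323 + 432 = 8755
22nd: 8755 + 432 = 9187
23rd: 9187 + 432 = 9619
24th: 9619 + 432 = 10051
25th: 10051 + 432 = 10483
26th: 10483 + 432 = 10915
27th: 10915 + 432 = 11347
28th: 11347 + 432 = 11779

7459, 7891, 8323, 8755, 9187, 9619, 10051, 10483, 10915, 11347, 11779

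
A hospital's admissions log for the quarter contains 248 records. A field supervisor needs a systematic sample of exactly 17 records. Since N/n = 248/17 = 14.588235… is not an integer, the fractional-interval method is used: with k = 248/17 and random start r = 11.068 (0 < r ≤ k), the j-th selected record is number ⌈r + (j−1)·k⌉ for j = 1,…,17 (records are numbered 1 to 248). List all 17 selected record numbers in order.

j=1: r + 0k = 11.068 → ⌈·⌉ = 12
j=2: r + 1k = 25.656235… → ⌈·⌉ = 26
j=3: r + 2k = 40.244470… → ⌈·⌉ = 41
j=4: r + 3k = 54.832705… → ⌈·⌉ = 55
j=5: r + 4k = 69.420941… → ⌈·⌉ = 70
j=6: r + 5k = 84.009176… → ⌈·⌉ = 85
j=7: r + 6k = 98.597411… → ⌈·⌉ = 99
j=8: r + 7k = 113.185647… → ⌈·⌉ = 114
j=9: r + 8k = 127.773882… → ⌈·⌉ = 128
j=10: r + 9k = 142.362117… → ⌈·⌉ = 143
j=11: r + 10k = 156.950352… → ⌈·⌉ = 157
j=12: r + 11k = 171.538588… → ⌈·⌉ = 172
j=13: r + 12k = 186.126823… → ⌈·⌉ = 187
j=14: r + 13k = 200.715058… → ⌈·⌉ = 201
j=15: r + 14k = 215.303294… → ⌈·⌉ = 216
j=16: r + 15k = 229.891529… → ⌈·⌉ = 230
j=17: r + 16k = 244.479764… → ⌈·⌉ = 245

12, 26, 41, 55, 70, 85, 99, 114, 128, 143, 157, 172, 187, 201, 216, 230, 245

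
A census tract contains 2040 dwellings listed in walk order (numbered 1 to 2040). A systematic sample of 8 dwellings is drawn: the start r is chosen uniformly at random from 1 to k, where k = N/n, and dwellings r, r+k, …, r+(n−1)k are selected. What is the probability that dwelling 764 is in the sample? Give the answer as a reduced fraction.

k = 2040/8 = 255.
Dwelling 764 is selected iff r ≡ 764 (mod 255); exactly one such r in {1,…,255}.
Inclusion probability = 1/255.

1/255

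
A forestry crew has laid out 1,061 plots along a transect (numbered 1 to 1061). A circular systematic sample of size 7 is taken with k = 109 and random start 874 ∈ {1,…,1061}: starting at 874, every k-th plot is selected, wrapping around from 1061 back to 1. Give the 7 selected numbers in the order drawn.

Selection 1: 874
Selection 2: 874 + 109 = 983
Selection 3: 983 + 109 = 1092 → 1092 − 1061 = 31
Selection 4: 31 + 109 = 140
Selection 5: 140 + 109 = 249
Selection 6: 249 + 109 = 358
Selection 7: 358 + 109 = 467

874, 983, 31, 140, 249, 358, 467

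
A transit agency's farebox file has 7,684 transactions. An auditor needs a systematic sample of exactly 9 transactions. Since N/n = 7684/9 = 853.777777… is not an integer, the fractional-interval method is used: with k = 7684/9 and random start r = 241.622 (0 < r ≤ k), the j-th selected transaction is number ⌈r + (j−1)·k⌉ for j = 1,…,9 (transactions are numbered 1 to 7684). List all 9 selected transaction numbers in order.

242, 1096, 1950, 2803, 3657, 4511, 5365, 6219, 7072

j=1: r + 0k = 241.622 → ⌈·⌉ = 242
j=2: r + 1k = 1095.399777… → ⌈·⌉ = 1096
j=3: r + 2k = 1949.177555… → ⌈·⌉ = 1950
j=4: r + 3k = 2802.955333… → ⌈·⌉ = 2803
j=5: r + 4k = 3656.733111… → ⌈·⌉ = 3657
j=6: r + 5k = 4510.510888… → ⌈·⌉ = 4511
j=7: r + 6k = 5364.288666… → ⌈·⌉ = 5365
j=8: r + 7k = 6218.066444… → ⌈·⌉ = 6219
j=9: r + 8k = 7071.844222… → ⌈·⌉ = 7072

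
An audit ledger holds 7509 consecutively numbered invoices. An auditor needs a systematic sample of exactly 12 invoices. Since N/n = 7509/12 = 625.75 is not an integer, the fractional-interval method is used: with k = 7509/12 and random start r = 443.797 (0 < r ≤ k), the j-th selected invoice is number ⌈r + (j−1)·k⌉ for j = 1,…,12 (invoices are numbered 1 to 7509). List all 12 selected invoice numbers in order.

444, 1070, 1696, 2322, 2947, 3573, 4199, 4825, 5450, 6076, 6702, 7328

j=1: r + 0k = 443.797 → ⌈·⌉ = 444
j=2: r + 1k = 1069.547 → ⌈·⌉ = 1070
j=3: r + 2k = 1695.297 → ⌈·⌉ = 1696
j=4: r + 3k = 2321.047 → ⌈·⌉ = 2322
j=5: r + 4k = 2946.797 → ⌈·⌉ = 2947
j=6: r + 5k = 3572.547 → ⌈·⌉ = 3573
j=7: r + 6k = 4198.297 → ⌈·⌉ = 4199
j=8: r + 7k = 4824.047 → ⌈·⌉ = 4825
j=9: r + 8k = 5449.797 → ⌈·⌉ = 5450
j=10: r + 9k = 6075.547 → ⌈·⌉ = 6076
j=11: r + 10k = 6701.297 → ⌈·⌉ = 6702
j=12: r + 11k = 7327.047 → ⌈·⌉ = 7328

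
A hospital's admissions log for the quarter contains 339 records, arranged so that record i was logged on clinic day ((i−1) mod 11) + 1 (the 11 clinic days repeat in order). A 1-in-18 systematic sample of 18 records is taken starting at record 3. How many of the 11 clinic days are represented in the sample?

Consecutive selections differ by k = 18, so their clinic day numbers differ by 18 mod 11 = 7.
gcd(18, 11) = 1, so the sample visits 11/1 = 11 distinct residues mod 11.
Start 3 is clinic day 3; the clinic days hit are 1, 2, 3, 4, 5, 6, 7, 8, 9, 10, 11.

11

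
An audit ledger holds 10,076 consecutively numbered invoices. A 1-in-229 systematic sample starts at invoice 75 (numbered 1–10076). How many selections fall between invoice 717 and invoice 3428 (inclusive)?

12

k = 229
First selection ≥ 717: 75 + ⌈(717−75)/229⌉·229 = 75 + 3×229 = 762
Last selection ≤ 3428: 75 + ⌊(3428−75)/229⌋·229 = 75 + 14×229 = 3281
Count = 14 − 3 + 1 = 12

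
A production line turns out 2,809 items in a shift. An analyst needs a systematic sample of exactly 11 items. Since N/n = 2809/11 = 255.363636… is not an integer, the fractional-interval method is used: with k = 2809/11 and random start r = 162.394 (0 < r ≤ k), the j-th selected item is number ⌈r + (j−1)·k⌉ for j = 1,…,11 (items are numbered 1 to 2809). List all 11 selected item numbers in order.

163, 418, 674, 929, 1184, 1440, 1695, 1950, 2206, 2461, 2717

j=1: r + 0k = 162.394 → ⌈·⌉ = 163
j=2: r + 1k = 417.757636… → ⌈·⌉ = 418
j=3: r + 2k = 673.121272… → ⌈·⌉ = 674
j=4: r + 3k = 928.484909… → ⌈·⌉ = 929
j=5: r + 4k = 1183.848545… → ⌈·⌉ = 1184
j=6: r + 5k = 1439.212181… → ⌈·⌉ = 1440
j=7: r + 6k = 1694.575818… → ⌈·⌉ = 1695
j=8: r + 7k = 1949.939454… → ⌈·⌉ = 1950
j=9: r + 8k = 2205.303090… → ⌈·⌉ = 2206
j=10: r + 9k = 2460.666727… → ⌈·⌉ = 2461
j=11: r + 10k = 2716.030363… → ⌈·⌉ = 2717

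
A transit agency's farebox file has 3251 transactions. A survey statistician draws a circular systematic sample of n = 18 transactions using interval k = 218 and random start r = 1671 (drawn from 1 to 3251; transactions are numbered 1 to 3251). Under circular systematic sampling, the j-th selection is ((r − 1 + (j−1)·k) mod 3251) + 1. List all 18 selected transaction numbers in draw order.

Selection 1: 1671
Selection 2: 1671 + 218 = 1889
Selection 3: 1889 + 218 = 2107
Selection 4: 2107 + 218 = 2325
Selection 5: 2325 + 218 = 2543
Selection 6: 2543 + 218 = 2761
Selection 7: 2761 + 218 = 2979
Selection 8: 2979 + 218 = 3197
Selection 9: 3197 + 218 = 3415 → 3415 − 3251 = 164
Selection 10: 164 + 218 = 382
Selection 11: 382 + 218 = 600
Selection 12: 600 + 218 = 818
Selection 13: 818 + 218 = 1036
Selection 14: 1036 + 218 = 1254
Selection 15: 1254 + 218 = 1472
Selection 16: 1472 + 218 = 1690
Selection 17: 1690 + 218 = 1908
Selection 18: 1908 + 218 = 2126

1671, 1889, 2107, 2325, 2543, 2761, 2979, 3197, 164, 382, 600, 818, 1036, 1254, 1472, 1690, 1908, 2126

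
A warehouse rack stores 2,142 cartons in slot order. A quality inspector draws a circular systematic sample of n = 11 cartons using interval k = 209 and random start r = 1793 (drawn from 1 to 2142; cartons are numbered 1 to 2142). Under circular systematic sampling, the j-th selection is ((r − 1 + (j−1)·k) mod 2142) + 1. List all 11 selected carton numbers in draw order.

Selection 1: 1793
Selection 2: 1793 + 209 = 2002
Selection 3: 2002 + 209 = 2211 → 2211 − 2142 = 69
Selection 4: 69 + 209 = 278
Selection 5: 278 + 209 = 487
Selection 6: 487 + 209 = 696
Selection 7: 696 + 209 = 905
Selection 8: 905 + 209 = 1114
Selection 9: 1114 + 209 = 1323
Selection 10: 1323 + 209 = 1532
Selection 11: 1532 + 209 = 1741

1793, 2002, 69, 278, 487, 696, 905, 1114, 1323, 1532, 1741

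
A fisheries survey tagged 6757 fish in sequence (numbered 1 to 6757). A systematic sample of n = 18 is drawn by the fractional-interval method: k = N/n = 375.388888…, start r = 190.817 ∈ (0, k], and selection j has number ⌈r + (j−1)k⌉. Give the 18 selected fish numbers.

191, 567, 942, 1317, 1693, 2068, 2444, 2819, 3194, 3570, 3945, 4321, 4696, 5071, 5447, 5822, 6198, 6573

j=1: r + 0k = 190.817 → ⌈·⌉ = 191
j=2: r + 1k = 566.205888… → ⌈·⌉ = 567
j=3: r + 2k = 941.594777… → ⌈·⌉ = 942
j=4: r + 3k = 1316.983666… → ⌈·⌉ = 1317
j=5: r + 4k = 1692.372555… → ⌈·⌉ = 1693
j=6: r + 5k = 2067.761444… → ⌈·⌉ = 2068
j=7: r + 6k = 2443.150333… → ⌈·⌉ = 2444
j=8: r + 7k = 2818.539222… → ⌈·⌉ = 2819
j=9: r + 8k = 3193.928111… → ⌈·⌉ = 3194
j=10: r + 9k = 3569.317 → ⌈·⌉ = 3570
j=11: r + 10k = 3944.705888… → ⌈·⌉ = 3945
j=12: r + 11k = 4320.094777… → ⌈·⌉ = 4321
j=13: r + 12k = 4695.483666… → ⌈·⌉ = 4696
j=14: r + 13k = 5070.872555… → ⌈·⌉ = 5071
j=15: r + 14k = 5446.261444… → ⌈·⌉ = 5447
j=16: r + 15k = 5821.650333… → ⌈·⌉ = 5822
j=17: r + 16k = 6197.039222… → ⌈·⌉ = 6198
j=18: r + 17k = 6572.428111… → ⌈·⌉ = 6573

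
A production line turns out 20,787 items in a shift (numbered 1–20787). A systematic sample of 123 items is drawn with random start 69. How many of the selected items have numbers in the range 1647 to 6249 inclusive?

k = 20787/123 = 169
First selection ≥ 1647: 69 + ⌈(1647−69)/169⌉·169 = 69 + 10×169 = 1759
Last selection ≤ 6249: 69 + ⌊(6249−69)/169⌋·169 = 69 + 36×169 = 6153
Count = 36 − 10 + 1 = 27

27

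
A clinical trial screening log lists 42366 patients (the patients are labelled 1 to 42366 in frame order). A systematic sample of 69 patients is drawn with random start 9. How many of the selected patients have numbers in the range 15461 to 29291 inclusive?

k = 42366/69 = 614
First selection ≥ 15461: 9 + ⌈(15461−9)/614⌉·614 = 9 + 26×614 = 15973
Last selection ≤ 29291: 9 + ⌊(29291−9)/614⌋·614 = 9 + 47×614 = 28867
Count = 47 − 26 + 1 = 22

22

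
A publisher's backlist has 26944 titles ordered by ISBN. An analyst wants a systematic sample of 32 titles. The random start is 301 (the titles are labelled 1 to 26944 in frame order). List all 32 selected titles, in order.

301, 1143, 1985, 2827, 3669, 4511, 5353, 6195, 7037, 7879, 8721, 9563, 10405, 11247, 12089, 12931, 13773, 14615, 15457, 16299, 17141, 17983, 18825, 19667, 20509, 21351, 22193, 23035, 23877, 24719, 25561, 26403

k = N/n = 26944/32 = 842
title 1: 301
title 2: 301 + 842 = 1143
title 3: 1143 + 842 = 1985
title 4: 1985 + 842 = 2827
title 5: 2827 + 842 = 3669
title 6: 3669 + 842 = 4511
title 7: 4511 + 842 = 5353
title 8: 5353 + 842 = 6195
title 9: 6195 + 842 = 7037
title 10: 7037 + 842 = 7879
title 11: 7879 + 842 = 8721
title 12: 8721 + 842 = 9563
title 13: 9563 + 842 = 10405
title 14: 10405 + 842 = 11247
title 15: 11247 + 842 = 12089
title 16: 12089 + 842 = 12931
title 17: 12931 + 842 = 13773
title 18: 13773 + 842 = 14615
title 19: 14615 + 842 = 15457
title 20: 15457 + 842 = 16299
title 21: 16299 + 842 = 17141
title 22: 17141 + 842 = 17983
title 23: 17983 + 842 = 18825
title 24: 18825 + 842 = 19667
title 25: 19667 + 842 = 20509
title 26: 20509 + 842 = 21351
title 27: 21351 + 842 = 22193
title 28: 22193 + 842 = 23035
title 29: 23035 + 842 = 23877
title 30: 23877 + 842 = 24719
title 31: 24719 + 842 = 25561
title 32: 25561 + 842 = 26403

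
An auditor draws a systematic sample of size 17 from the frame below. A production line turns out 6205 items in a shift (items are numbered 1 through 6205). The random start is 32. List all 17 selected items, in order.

k = N/n = 6205/17 = 365
item 1: 32
item 2: 32 + 365 = 397
item 3: 397 + 365 = 762
item 4: 762 + 365 = 1127
item 5: 1127 + 365 = 1492
item 6: 1492 + 365 = 1857
item 7: 1857 + 365 = 2222
item 8: 2222 + 365 = 2587
item 9: 2587 + 365 = 2952
item 10: 2952 + 365 = 3317
item 11: 3317 + 365 = 3682
item 12: 3682 + 365 = 4047
item 13: 4047 + 365 = 4412
item 14: 4412 + 365 = 4777
item 15: 4777 + 365 = 5142
item 16: 5142 + 365 = 5507
item 17: 5507 + 365 = 5872

32, 397, 762, 1127, 1492, 1857, 2222, 2587, 2952, 3317, 3682, 4047, 4412, 4777, 5142, 5507, 5872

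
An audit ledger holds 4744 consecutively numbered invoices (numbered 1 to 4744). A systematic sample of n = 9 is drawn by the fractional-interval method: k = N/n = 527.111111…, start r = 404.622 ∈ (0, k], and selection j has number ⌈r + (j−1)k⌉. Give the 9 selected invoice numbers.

j=1: r + 0k = 404.622 → ⌈·⌉ = 405
j=2: r + 1k = 931.733111… → ⌈·⌉ = 932
j=3: r + 2k = 1458.844222… → ⌈·⌉ = 1459
j=4: r + 3k = 1985.955333… → ⌈·⌉ = 1986
j=5: r + 4k = 2513.066444… → ⌈·⌉ = 2514
j=6: r + 5k = 3040.177555… → ⌈·⌉ = 3041
j=7: r + 6k = 3567.288666… → ⌈·⌉ = 3568
j=8: r + 7k = 4094.399777… → ⌈·⌉ = 4095
j=9: r + 8k = 4621.510888… → ⌈·⌉ = 4622

405, 932, 1459, 1986, 2514, 3041, 3568, 4095, 4622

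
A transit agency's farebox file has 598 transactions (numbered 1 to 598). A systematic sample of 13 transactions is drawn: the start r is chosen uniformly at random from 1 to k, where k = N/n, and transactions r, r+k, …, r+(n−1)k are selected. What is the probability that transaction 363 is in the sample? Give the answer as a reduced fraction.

1/46

k = 598/13 = 46.
Transaction 363 is selected iff r ≡ 363 (mod 46); exactly one such r in {1,…,46}.
Inclusion probability = 1/46.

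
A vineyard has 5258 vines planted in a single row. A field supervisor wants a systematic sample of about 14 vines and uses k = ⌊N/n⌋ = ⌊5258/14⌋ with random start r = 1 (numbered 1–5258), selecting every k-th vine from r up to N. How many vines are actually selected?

15

k = ⌊5258/14⌋ = 375
Achieved size = ⌊(5258 − 1)/375⌋ + 1 = ⌊5257/375⌋ + 1 = 14 + 1 = 15
(last selection: 1 + 14×375 = 5251 ≤ 5258; next would be 5626 > 5258)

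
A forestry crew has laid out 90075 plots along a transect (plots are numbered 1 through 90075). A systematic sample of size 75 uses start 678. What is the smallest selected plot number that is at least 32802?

k = 90075/75 = 1201
Steps past start: ⌈(32802 − 678)/1201⌉ = ⌈32124/1201⌉ = 27
Selected plot: 678 + 27×1201 = 33105

33105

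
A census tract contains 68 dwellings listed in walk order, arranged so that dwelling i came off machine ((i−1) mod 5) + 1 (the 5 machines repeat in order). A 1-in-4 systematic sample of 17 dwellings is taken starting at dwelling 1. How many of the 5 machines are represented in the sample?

5

Consecutive selections differ by k = 4, so their machine numbers differ by 4 mod 5 = 4.
gcd(4, 5) = 1, so the sample visits 5/1 = 5 distinct residues mod 5.
Start 1 is machine 1; the machines hit are 1, 2, 3, 4, 5.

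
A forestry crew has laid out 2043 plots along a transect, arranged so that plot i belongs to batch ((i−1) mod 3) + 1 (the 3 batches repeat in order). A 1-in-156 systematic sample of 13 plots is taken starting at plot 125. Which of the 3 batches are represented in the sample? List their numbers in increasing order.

2

Consecutive selections differ by k = 156, so their batch numbers differ by 156 mod 3 = 0.
gcd(156, 3) = 3, so the sample visits 3/3 = 1 distinct residues mod 3.
Start 125 is batch 2; the batches hit are 2.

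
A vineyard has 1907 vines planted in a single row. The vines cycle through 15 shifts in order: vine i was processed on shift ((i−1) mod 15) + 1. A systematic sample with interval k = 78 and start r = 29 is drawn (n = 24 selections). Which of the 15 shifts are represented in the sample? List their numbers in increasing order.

Consecutive selections differ by k = 78, so their shift numbers differ by 78 mod 15 = 3.
gcd(78, 15) = 3, so the sample visits 15/3 = 5 distinct residues mod 15.
Start 29 is shift 14; the shifts hit are 2, 5, 8, 11, 14.

2, 5, 8, 11, 14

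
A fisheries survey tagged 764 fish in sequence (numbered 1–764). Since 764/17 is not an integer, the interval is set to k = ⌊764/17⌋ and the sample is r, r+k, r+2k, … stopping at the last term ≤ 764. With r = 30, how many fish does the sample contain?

17

k = ⌊764/17⌋ = 44
Achieved size = ⌊(764 − 30)/44⌋ + 1 = ⌊734/44⌋ + 1 = 16 + 1 = 17
(last selection: 30 + 16×44 = 734 ≤ 764; next would be 778 > 764)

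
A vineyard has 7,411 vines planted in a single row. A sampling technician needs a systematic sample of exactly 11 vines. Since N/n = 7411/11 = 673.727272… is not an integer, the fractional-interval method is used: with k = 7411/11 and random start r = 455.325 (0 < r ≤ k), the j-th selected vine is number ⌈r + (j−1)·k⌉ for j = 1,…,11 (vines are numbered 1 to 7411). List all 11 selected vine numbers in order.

j=1: r + 0k = 455.325 → ⌈·⌉ = 456
j=2: r + 1k = 1129.052272… → ⌈·⌉ = 1130
j=3: r + 2k = 1802.779545… → ⌈·⌉ = 1803
j=4: r + 3k = 2476.506818… → ⌈·⌉ = 2477
j=5: r + 4k = 3150.234090… → ⌈·⌉ = 3151
j=6: r + 5k = 3823.961363… → ⌈·⌉ = 3824
j=7: r + 6k = 4497.688636… → ⌈·⌉ = 4498
j=8: r + 7k = 5171.415909… → ⌈·⌉ = 5172
j=9: r + 8k = 5845.143181… → ⌈·⌉ = 5846
j=10: r + 9k = 6518.870454… → ⌈·⌉ = 6519
j=11: r + 10k = 7192.597727… → ⌈·⌉ = 7193

456, 1130, 1803, 2477, 3151, 3824, 4498, 5172, 5846, 6519, 7193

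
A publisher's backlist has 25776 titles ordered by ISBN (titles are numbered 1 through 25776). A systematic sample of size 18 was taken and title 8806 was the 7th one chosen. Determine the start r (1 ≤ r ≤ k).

214

k = 25776/18 = 1432
r = 8806 − (7−1)×1432 = 8806 − 8592 = 214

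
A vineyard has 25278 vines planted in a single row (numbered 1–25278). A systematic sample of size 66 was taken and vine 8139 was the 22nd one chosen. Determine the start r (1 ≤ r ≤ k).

96

k = 25278/66 = 383
r = 8139 − (22−1)×383 = 8139 − 8043 = 96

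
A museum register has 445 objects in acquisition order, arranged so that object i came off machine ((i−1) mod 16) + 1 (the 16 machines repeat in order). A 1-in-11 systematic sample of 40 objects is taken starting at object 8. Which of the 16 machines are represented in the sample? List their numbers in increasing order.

Consecutive selections differ by k = 11, so their machine numbers differ by 11 mod 16 = 11.
gcd(11, 16) = 1, so the sample visits 16/1 = 16 distinct residues mod 16.
Start 8 is machine 8; the machines hit are 1, 2, 3, 4, 5, 6, 7, 8, 9, 10, 11, 12, 13, 14, 15, 16.

1, 2, 3, 4, 5, 6, 7, 8, 9, 10, 11, 12, 13, 14, 15, 16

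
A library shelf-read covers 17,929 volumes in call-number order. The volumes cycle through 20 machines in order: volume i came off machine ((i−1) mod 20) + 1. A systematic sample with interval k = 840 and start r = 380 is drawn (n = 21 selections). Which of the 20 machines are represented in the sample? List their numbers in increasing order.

20

Consecutive selections differ by k = 840, so their machine numbers differ by 840 mod 20 = 0.
gcd(840, 20) = 20, so the sample visits 20/20 = 1 distinct residues mod 20.
Start 380 is machine 20; the machines hit are 20.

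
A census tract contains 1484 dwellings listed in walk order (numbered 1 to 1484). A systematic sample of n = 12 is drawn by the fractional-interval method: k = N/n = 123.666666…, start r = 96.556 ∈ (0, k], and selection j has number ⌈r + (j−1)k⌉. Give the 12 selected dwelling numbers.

97, 221, 344, 468, 592, 715, 839, 963, 1086, 1210, 1334, 1457

j=1: r + 0k = 96.556 → ⌈·⌉ = 97
j=2: r + 1k = 220.222666… → ⌈·⌉ = 221
j=3: r + 2k = 343.889333… → ⌈·⌉ = 344
j=4: r + 3k = 467.556 → ⌈·⌉ = 468
j=5: r + 4k = 591.222666… → ⌈·⌉ = 592
j=6: r + 5k = 714.889333… → ⌈·⌉ = 715
j=7: r + 6k = 838.556 → ⌈·⌉ = 839
j=8: r + 7k = 962.222666… → ⌈·⌉ = 963
j=9: r + 8k = 1085.889333… → ⌈·⌉ = 1086
j=10: r + 9k = 1209.556 → ⌈·⌉ = 1210
j=11: r + 10k = 1333.222666… → ⌈·⌉ = 1334
j=12: r + 11k = 1456.889333… → ⌈·⌉ = 1457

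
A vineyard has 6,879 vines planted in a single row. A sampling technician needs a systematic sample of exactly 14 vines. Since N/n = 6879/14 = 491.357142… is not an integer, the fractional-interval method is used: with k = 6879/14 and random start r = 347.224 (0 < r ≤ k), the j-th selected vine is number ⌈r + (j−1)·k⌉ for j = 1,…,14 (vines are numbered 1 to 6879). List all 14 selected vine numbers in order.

348, 839, 1330, 1822, 2313, 2805, 3296, 3787, 4279, 4770, 5261, 5753, 6244, 6735

j=1: r + 0k = 347.224 → ⌈·⌉ = 348
j=2: r + 1k = 838.581142… → ⌈·⌉ = 839
j=3: r + 2k = 1329.938285… → ⌈·⌉ = 1330
j=4: r + 3k = 1821.295428… → ⌈·⌉ = 1822
j=5: r + 4k = 2312.652571… → ⌈·⌉ = 2313
j=6: r + 5k = 2804.009714… → ⌈·⌉ = 2805
j=7: r + 6k = 3295.366857… → ⌈·⌉ = 3296
j=8: r + 7k = 3786.724 → ⌈·⌉ = 3787
j=9: r + 8k = 4278.081142… → ⌈·⌉ = 4279
j=10: r + 9k = 4769.438285… → ⌈·⌉ = 4770
j=11: r + 10k = 5260.795428… → ⌈·⌉ = 5261
j=12: r + 11k = 5752.152571… → ⌈·⌉ = 5753
j=13: r + 12k = 6243.509714… → ⌈·⌉ = 6244
j=14: r + 13k = 6734.866857… → ⌈·⌉ = 6735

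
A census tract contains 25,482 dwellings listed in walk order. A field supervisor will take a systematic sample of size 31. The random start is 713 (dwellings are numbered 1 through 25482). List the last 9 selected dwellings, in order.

k = N/n = 25482/31 = 822
23rd selection = 713 + 22×822 = 18797
24th: 18797 + 822 = 19619
25th: 19619 + 822 = 20441
26th: 20441 + 822 = 21263
27th: 21263 + 822 = 22085
28th: 22085 + 822 = 22907
29th: 22907 + 822 = 23729
30th: 23729 + 822 = 24551
31st: 24551 + 822 = 25373

18797, 19619, 20441, 21263, 22085, 22907, 23729, 24551, 25373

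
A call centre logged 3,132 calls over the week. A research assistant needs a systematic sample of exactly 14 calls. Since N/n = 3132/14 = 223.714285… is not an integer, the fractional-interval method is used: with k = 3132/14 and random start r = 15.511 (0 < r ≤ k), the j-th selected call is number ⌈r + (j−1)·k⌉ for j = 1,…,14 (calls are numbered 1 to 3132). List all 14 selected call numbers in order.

16, 240, 463, 687, 911, 1135, 1358, 1582, 1806, 2029, 2253, 2477, 2701, 2924

j=1: r + 0k = 15.511 → ⌈·⌉ = 16
j=2: r + 1k = 239.225285… → ⌈·⌉ = 240
j=3: r + 2k = 462.939571… → ⌈·⌉ = 463
j=4: r + 3k = 686.653857… → ⌈·⌉ = 687
j=5: r + 4k = 910.368142… → ⌈·⌉ = 911
j=6: r + 5k = 1134.082428… → ⌈·⌉ = 1135
j=7: r + 6k = 1357.796714… → ⌈·⌉ = 1358
j=8: r + 7k = 1581.511 → ⌈·⌉ = 1582
j=9: r + 8k = 1805.225285… → ⌈·⌉ = 1806
j=10: r + 9k = 2028.939571… → ⌈·⌉ = 2029
j=11: r + 10k = 2252.653857… → ⌈·⌉ = 2253
j=12: r + 11k = 2476.368142… → ⌈·⌉ = 2477
j=13: r + 12k = 2700.082428… → ⌈·⌉ = 2701
j=14: r + 13k = 2923.796714… → ⌈·⌉ = 2924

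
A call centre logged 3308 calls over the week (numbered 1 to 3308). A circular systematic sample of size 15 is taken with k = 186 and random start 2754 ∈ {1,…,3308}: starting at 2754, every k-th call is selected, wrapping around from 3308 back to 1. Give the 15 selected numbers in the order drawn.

Selection 1: 2754
Selection 2: 2754 + 186 = 2940
Selection 3: 2940 + 186 = 3126
Selection 4: 3126 + 186 = 3312 → 3312 − 3308 = 4
Selection 5: 4 + 186 = 190
Selection 6: 190 + 186 = 376
Selection 7: 376 + 186 = 562
Selection 8: 562 + 186 = 748
Selection 9: 748 + 186 = 934
Selection 10: 934 + 186 = 1120
Selection 11: 1120 + 186 = 1306
Selection 12: 1306 + 186 = 1492
Selection 13: 1492 + 186 = 1678
Selection 14: 1678 + 186 = 1864
Selection 15: 1864 + 186 = 2050

2754, 2940, 3126, 4, 190, 376, 562, 748, 934, 1120, 1306, 1492, 1678, 1864, 2050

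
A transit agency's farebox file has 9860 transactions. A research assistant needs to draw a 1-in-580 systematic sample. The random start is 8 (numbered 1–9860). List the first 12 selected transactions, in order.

transaction 1: 8
transaction 2: 8 + 580 = 588
transaction 3: 588 + 580 = 1168
transaction 4: 1168 + 580 = 1748
transaction 5: 1748 + 580 = 2328
transaction 6: 2328 + 580 = 2908
transaction 7: 2908 + 580 = 3488
transaction 8: 3488 + 580 = 4068
transaction 9: 4068 + 580 = 4648
transaction 10: 4648 + 580 = 5228
transaction 11: 5228 + 580 = 5808
transaction 12: 5808 + 580 = 6388

8, 588, 1168, 1748, 2328, 2908, 3488, 4068, 4648, 5228, 5808, 6388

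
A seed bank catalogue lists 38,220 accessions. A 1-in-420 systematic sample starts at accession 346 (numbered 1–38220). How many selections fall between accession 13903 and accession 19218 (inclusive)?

k = 420
First selection ≥ 13903: 346 + ⌈(13903−346)/420⌉·420 = 346 + 33×420 = 14206
Last selection ≤ 19218: 346 + ⌊(19218−346)/420⌋·420 = 346 + 44×420 = 18826
Count = 44 − 33 + 1 = 12

12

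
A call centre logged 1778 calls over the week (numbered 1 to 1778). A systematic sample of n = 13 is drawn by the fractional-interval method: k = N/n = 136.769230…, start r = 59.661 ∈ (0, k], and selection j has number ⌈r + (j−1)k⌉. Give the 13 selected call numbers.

j=1: r + 0k = 59.661 → ⌈·⌉ = 60
j=2: r + 1k = 196.430230… → ⌈·⌉ = 197
j=3: r + 2k = 333.199461… → ⌈·⌉ = 334
j=4: r + 3k = 469.968692… → ⌈·⌉ = 470
j=5: r + 4k = 606.737923… → ⌈·⌉ = 607
j=6: r + 5k = 743.507153… → ⌈·⌉ = 744
j=7: r + 6k = 880.276384… → ⌈·⌉ = 881
j=8: r + 7k = 1017.045615… → ⌈·⌉ = 1018
j=9: r + 8k = 1153.814846… → ⌈·⌉ = 1154
j=10: r + 9k = 1290.584076… → ⌈·⌉ = 1291
j=11: r + 10k = 1427.353307… → ⌈·⌉ = 1428
j=12: r + 11k = 1564.122538… → ⌈·⌉ = 1565
j=13: r + 12k = 1700.891769… → ⌈·⌉ = 1701

60, 197, 334, 470, 607, 744, 881, 1018, 1154, 1291, 1428, 1565, 1701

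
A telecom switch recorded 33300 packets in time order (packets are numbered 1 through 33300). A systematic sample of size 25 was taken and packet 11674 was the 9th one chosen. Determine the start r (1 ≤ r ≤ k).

k = 33300/25 = 1332
r = 11674 − (9−1)×1332 = 11674 − 10656 = 1018

1018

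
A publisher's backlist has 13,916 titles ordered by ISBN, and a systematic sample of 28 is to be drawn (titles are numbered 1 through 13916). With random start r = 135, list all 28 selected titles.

135, 632, 1129, 1626, 2123, 2620, 3117, 3614, 4111, 4608, 5105, 5602, 6099, 6596, 7093, 7590, 8087, 8584, 9081, 9578, 10075, 10572, 11069, 11566, 12063, 12560, 13057, 13554

k = N/n = 13916/28 = 497
title 1: 135
title 2: 135 + 497 = 632
title 3: 632 + 497 = 1129
title 4: 1129 + 497 = 1626
title 5: 1626 + 497 = 2123
title 6: 2123 + 497 = 2620
title 7: 2620 + 497 = 3117
title 8: 3117 + 497 = 3614
title 9: 3614 + 497 = 4111
title 10: 4111 + 497 = 4608
title 11: 4608 + 497 = 5105
title 12: 5105 + 497 = 5602
title 13: 5602 + 497 = 6099
title 14: 6099 + 497 = 6596
title 15: 6596 + 497 = 7093
title 16: 7093 + 497 = 7590
title 17: 7590 + 497 = 8087
title 18: 8087 + 497 = 8584
title 19: 8584 + 497 = 9081
title 20: 9081 + 497 = 9578
title 21: 9578 + 497 = 10075
title 22: 10075 + 497 = 10572
title 23: 10572 + 497 = 11069
title 24: 11069 + 497 = 11566
title 25: 11566 + 497 = 12063
title 26: 12063 + 497 = 12560
title 27: 12560 + 497 = 13057
title 28: 13057 + 497 = 13554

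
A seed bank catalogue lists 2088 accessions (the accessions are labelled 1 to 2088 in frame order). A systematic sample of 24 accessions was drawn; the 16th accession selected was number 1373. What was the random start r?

k = 2088/24 = 87
r = 1373 − (16−1)×87 = 1373 − 1305 = 68

68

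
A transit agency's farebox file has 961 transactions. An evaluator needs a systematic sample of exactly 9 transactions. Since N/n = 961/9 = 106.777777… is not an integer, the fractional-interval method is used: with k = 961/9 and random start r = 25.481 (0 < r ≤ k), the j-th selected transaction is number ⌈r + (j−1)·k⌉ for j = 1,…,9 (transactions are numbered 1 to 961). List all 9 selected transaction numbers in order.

j=1: r + 0k = 25.481 → ⌈·⌉ = 26
j=2: r + 1k = 132.258777… → ⌈·⌉ = 133
j=3: r + 2k = 239.036555… → ⌈·⌉ = 240
j=4: r + 3k = 345.814333… → ⌈·⌉ = 346
j=5: r + 4k = 452.592111… → ⌈·⌉ = 453
j=6: r + 5k = 559.369888… → ⌈·⌉ = 560
j=7: r + 6k = 666.147666… → ⌈·⌉ = 667
j=8: r + 7k = 772.925444… → ⌈·⌉ = 773
j=9: r + 8k = 879.703222… → ⌈·⌉ = 880

26, 133, 240, 346, 453, 560, 667, 773, 880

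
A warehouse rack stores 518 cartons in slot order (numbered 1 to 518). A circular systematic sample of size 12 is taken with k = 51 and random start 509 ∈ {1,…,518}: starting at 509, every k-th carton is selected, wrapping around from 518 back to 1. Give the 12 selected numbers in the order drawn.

509, 42, 93, 144, 195, 246, 297, 348, 399, 450, 501, 34

Selection 1: 509
Selection 2: 509 + 51 = 560 → 560 − 518 = 42
Selection 3: 42 + 51 = 93
Selection 4: 93 + 51 = 144
Selection 5: 144 + 51 = 195
Selection 6: 195 + 51 = 246
Selection 7: 246 + 51 = 297
Selection 8: 297 + 51 = 348
Selection 9: 348 + 51 = 399
Selection 10: 399 + 51 = 450
Selection 11: 450 + 51 = 501
Selection 12: 501 + 51 = 552 → 552 − 518 = 34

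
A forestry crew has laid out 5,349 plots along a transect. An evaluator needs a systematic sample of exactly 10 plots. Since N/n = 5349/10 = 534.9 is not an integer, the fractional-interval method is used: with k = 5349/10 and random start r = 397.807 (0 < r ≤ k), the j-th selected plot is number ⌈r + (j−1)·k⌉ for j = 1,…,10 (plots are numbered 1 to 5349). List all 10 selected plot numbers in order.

398, 933, 1468, 2003, 2538, 3073, 3608, 4143, 4678, 5212

j=1: r + 0k = 397.807 → ⌈·⌉ = 398
j=2: r + 1k = 932.707 → ⌈·⌉ = 933
j=3: r + 2k = 1467.607 → ⌈·⌉ = 1468
j=4: r + 3k = 2002.507 → ⌈·⌉ = 2003
j=5: r + 4k = 2537.407 → ⌈·⌉ = 2538
j=6: r + 5k = 3072.307 → ⌈·⌉ = 3073
j=7: r + 6k = 3607.207 → ⌈·⌉ = 3608
j=8: r + 7k = 4142.107 → ⌈·⌉ = 4143
j=9: r + 8k = 4677.007 → ⌈·⌉ = 4678
j=10: r + 9k = 5211.907 → ⌈·⌉ = 5212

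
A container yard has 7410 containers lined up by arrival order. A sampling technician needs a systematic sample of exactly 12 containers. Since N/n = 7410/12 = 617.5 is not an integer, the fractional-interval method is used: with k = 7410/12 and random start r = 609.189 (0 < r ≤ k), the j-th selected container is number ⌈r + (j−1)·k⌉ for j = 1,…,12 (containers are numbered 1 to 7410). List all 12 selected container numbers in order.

j=1: r + 0k = 609.189 → ⌈·⌉ = 610
j=2: r + 1k = 1226.689 → ⌈·⌉ = 1227
j=3: r + 2k = 1844.189 → ⌈·⌉ = 1845
j=4: r + 3k = 2461.689 → ⌈·⌉ = 2462
j=5: r + 4k = 3079.189 → ⌈·⌉ = 3080
j=6: r + 5k = 3696.689 → ⌈·⌉ = 3697
j=7: r + 6k = 4314.189 → ⌈·⌉ = 4315
j=8: r + 7k = 4931.689 → ⌈·⌉ = 4932
j=9: r + 8k = 5549.189 → ⌈·⌉ = 5550
j=10: r + 9k = 6166.689 → ⌈·⌉ = 6167
j=11: r + 10k = 6784.189 → ⌈·⌉ = 6785
j=12: r + 11k = 7401.689 → ⌈·⌉ = 7402

610, 1227, 1845, 2462, 3080, 3697, 4315, 4932, 5550, 6167, 6785, 7402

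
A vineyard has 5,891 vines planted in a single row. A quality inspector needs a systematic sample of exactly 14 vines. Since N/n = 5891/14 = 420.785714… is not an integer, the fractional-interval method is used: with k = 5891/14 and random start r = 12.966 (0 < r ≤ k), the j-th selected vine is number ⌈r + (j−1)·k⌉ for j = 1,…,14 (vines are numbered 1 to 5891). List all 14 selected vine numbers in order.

j=1: r + 0k = 12.966 → ⌈·⌉ = 13
j=2: r + 1k = 433.751714… → ⌈·⌉ = 434
j=3: r + 2k = 854.537428… → ⌈·⌉ = 855
j=4: r + 3k = 1275.323142… → ⌈·⌉ = 1276
j=5: r + 4k = 1696.108857… → ⌈·⌉ = 1697
j=6: r + 5k = 2116.894571… → ⌈·⌉ = 2117
j=7: r + 6k = 2537.680285… → ⌈·⌉ = 2538
j=8: r + 7k = 2958.466 → ⌈·⌉ = 2959
j=9: r + 8k = 3379.251714… → ⌈·⌉ = 3380
j=10: r + 9k = 3800.037428… → ⌈·⌉ = 3801
j=11: r + 10k = 4220.823142… → ⌈·⌉ = 4221
j=12: r + 11k = 4641.608857… → ⌈·⌉ = 4642
j=13: r + 12k = 5062.394571… → ⌈·⌉ = 5063
j=14: r + 13k = 5483.180285… → ⌈·⌉ = 5484

13, 434, 855, 1276, 1697, 2117, 2538, 2959, 3380, 3801, 4221, 4642, 5063, 5484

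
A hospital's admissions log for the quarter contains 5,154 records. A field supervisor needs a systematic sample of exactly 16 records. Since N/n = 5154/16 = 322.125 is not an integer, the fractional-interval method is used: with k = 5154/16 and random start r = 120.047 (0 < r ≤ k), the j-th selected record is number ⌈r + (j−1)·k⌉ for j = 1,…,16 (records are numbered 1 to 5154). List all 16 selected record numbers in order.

j=1: r + 0k = 120.047 → ⌈·⌉ = 121
j=2: r + 1k = 442.172 → ⌈·⌉ = 443
j=3: r + 2k = 764.297 → ⌈·⌉ = 765
j=4: r + 3k = 1086.422 → ⌈·⌉ = 1087
j=5: r + 4k = 1408.547 → ⌈·⌉ = 1409
j=6: r + 5k = 1730.672 → ⌈·⌉ = 1731
j=7: r + 6k = 2052.797 → ⌈·⌉ = 2053
j=8: r + 7k = 2374.922 → ⌈·⌉ = 2375
j=9: r + 8k = 2697.047 → ⌈·⌉ = 2698
j=10: r + 9k = 3019.172 → ⌈·⌉ = 3020
j=11: r + 10k = 3341.297 → ⌈·⌉ = 3342
j=12: r + 11k = 3663.422 → ⌈·⌉ = 3664
j=13: r + 12k = 3985.547 → ⌈·⌉ = 3986
j=14: r + 13k = 4307.672 → ⌈·⌉ = 4308
j=15: r + 14k = 4629.797 → ⌈·⌉ = 4630
j=16: r + 15k = 4951.922 → ⌈·⌉ = 4952

121, 443, 765, 1087, 1409, 1731, 2053, 2375, 2698, 3020, 3342, 3664, 3986, 4308, 4630, 4952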